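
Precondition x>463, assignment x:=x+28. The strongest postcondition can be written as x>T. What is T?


Formula: sp(P, x:=E) = exists old_x. (x = E[old_x/x]) AND P[old_x/x] (old_x is the value of x before the assignment; eliminate old_x by solving x = E[old_x/x] for old_x)
Step 1: Precondition P: x>463, i.e. old_x > 463
Step 2: Assignment gives x = old_x + 28, so old_x = x - 28
Step 3: Substitute into P: x - 28 > 463
Step 4: Simplify: x > 463+28 = 491

491


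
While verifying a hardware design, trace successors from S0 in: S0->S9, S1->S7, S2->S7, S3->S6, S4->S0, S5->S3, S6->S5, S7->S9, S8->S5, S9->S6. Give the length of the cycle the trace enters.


Trace from S0 until a state repeats:
  S0 -> S9 -> S6 -> S5 -> S3 -> S6
S6 first seen at step 2, revisited at step 5.
Cycle length = 5 - 2 = 3

3


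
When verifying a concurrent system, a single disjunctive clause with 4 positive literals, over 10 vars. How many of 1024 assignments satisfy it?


Step 1: Total=2^10=1024
Step 2: Unsat when all 4 false: 2^6=64
Step 3: Sat=1024-64=960

960


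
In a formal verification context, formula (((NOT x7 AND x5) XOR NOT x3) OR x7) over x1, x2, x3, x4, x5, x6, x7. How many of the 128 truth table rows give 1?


Formula: (((NOT x7 AND x5) XOR NOT x3) OR x7) over 7 vars (128 rows)
Evaluate each row (x1, x2, x3, x4, x5, x6, x7 as bits, MSB first):
  row 0 [0000000]: (((NOT 0 AND 0) XOR NOT 0) OR 0) -> 1
  row 1 [0000001]: (((NOT 1 AND 0) XOR NOT 0) OR 1) -> 1
  row 2 [0000010]: (((NOT 0 AND 0) XOR NOT 0) OR 0) -> 1
  row 3 [0000011]: (((NOT 1 AND 0) XOR NOT 0) OR 1) -> 1
  row 4 [0000100]: (((NOT 0 AND 1) XOR NOT 0) OR 0) -> 0
  (every remaining row is evaluated the same way; all 128 results are listed next)
Full result column, 8 rows per line (x1,x2,x3,x4 fixed per line; x5,x6,x7 runs 000..111 left to right):
  rows 0-7 [x1,x2,x3,x4=0000]: 11110101  (ones: 6)
  rows 8-15 [x1,x2,x3,x4=0001]: 11110101  (ones: 6)
  rows 16-23 [x1,x2,x3,x4=0010]: 01011111  (ones: 6)
  rows 24-31 [x1,x2,x3,x4=0011]: 01011111  (ones: 6)
  rows 32-39 [x1,x2,x3,x4=0100]: 11110101  (ones: 6)
  rows 40-47 [x1,x2,x3,x4=0101]: 11110101  (ones: 6)
  rows 48-55 [x1,x2,x3,x4=0110]: 01011111  (ones: 6)
  rows 56-63 [x1,x2,x3,x4=0111]: 01011111  (ones: 6)
  rows 64-71 [x1,x2,x3,x4=1000]: 11110101  (ones: 6)
  rows 72-79 [x1,x2,x3,x4=1001]: 11110101  (ones: 6)
  rows 80-87 [x1,x2,x3,x4=1010]: 01011111  (ones: 6)
  rows 88-95 [x1,x2,x3,x4=1011]: 01011111  (ones: 6)
  rows 96-103 [x1,x2,x3,x4=1100]: 11110101  (ones: 6)
  rows 104-111 [x1,x2,x3,x4=1101]: 11110101  (ones: 6)
  rows 112-119 [x1,x2,x3,x4=1110]: 01011111  (ones: 6)
  rows 120-127 [x1,x2,x3,x4=1111]: 01011111  (ones: 6)
Count of 1-rows = 6+6+6+6+6+6+6+6+6+6+6+6+6+6+6+6 = 96

96


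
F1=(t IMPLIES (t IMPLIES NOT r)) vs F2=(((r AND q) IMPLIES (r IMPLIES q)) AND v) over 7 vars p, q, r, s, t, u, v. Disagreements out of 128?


F1 = (t IMPLIES (t IMPLIES NOT r))
F2 = (((r AND q) IMPLIES (r IMPLIES q)) AND v)
Evaluate both on each of 128 rows (bits = p,q,r,s,t,u,v):
  row 0 [0000000]: F1=1 F2=0 (differ) -> 1
  row 1 [0000001]: F1=1 F2=1 -> 0
  row 2 [0000010]: F1=1 F2=0 (differ) -> 1
  row 3 [0000011]: F1=1 F2=1 -> 0
  row 4 [0000100]: F1=1 F2=0 (differ) -> 1
  (every remaining row is evaluated the same way; all 128 results are listed next)
Full result column, 8 rows per line (p,q,r,s fixed per line; t,u,v runs 000..111 left to right):
  rows 0-7 [p,q,r,s=0000]: 10101010  (ones: 4)
  rows 8-15 [p,q,r,s=0001]: 10101010  (ones: 4)
  rows 16-23 [p,q,r,s=0010]: 10100101  (ones: 4)
  rows 24-31 [p,q,r,s=0011]: 10100101  (ones: 4)
  rows 32-39 [p,q,r,s=0100]: 10101010  (ones: 4)
  rows 40-47 [p,q,r,s=0101]: 10101010  (ones: 4)
  rows 48-55 [p,q,r,s=0110]: 10100101  (ones: 4)
  rows 56-63 [p,q,r,s=0111]: 10100101  (ones: 4)
  rows 64-71 [p,q,r,s=1000]: 10101010  (ones: 4)
  rows 72-79 [p,q,r,s=1001]: 10101010  (ones: 4)
  rows 80-87 [p,q,r,s=1010]: 10100101  (ones: 4)
  rows 88-95 [p,q,r,s=1011]: 10100101  (ones: 4)
  rows 96-103 [p,q,r,s=1100]: 10101010  (ones: 4)
  rows 104-111 [p,q,r,s=1101]: 10101010  (ones: 4)
  rows 112-119 [p,q,r,s=1110]: 10100101  (ones: 4)
  rows 120-127 [p,q,r,s=1111]: 10100101  (ones: 4)
Disagreements = 4+4+4+4+4+4+4+4+4+4+4+4+4+4+4+4 = 64

64


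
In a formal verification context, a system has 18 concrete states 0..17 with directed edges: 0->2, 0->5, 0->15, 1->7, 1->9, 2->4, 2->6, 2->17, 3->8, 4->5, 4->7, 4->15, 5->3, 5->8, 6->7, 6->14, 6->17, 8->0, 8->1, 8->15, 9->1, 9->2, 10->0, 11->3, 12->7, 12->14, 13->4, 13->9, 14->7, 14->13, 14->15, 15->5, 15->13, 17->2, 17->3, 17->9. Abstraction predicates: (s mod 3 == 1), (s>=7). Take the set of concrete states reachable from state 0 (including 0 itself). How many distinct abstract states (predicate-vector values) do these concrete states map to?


BFS from 0:
Concrete reachable: {0, 1, 2, 3, 4, 5, 6, 7, 8, 9, 13, 14, 15, 17}
Abstract via predicates (s mod 3 == 1), (s>=7):
  (0,0) <- {0, 2, 3, 5, 6}
  (0,1) <- {8, 9, 14, 15, 17}
  (1,0) <- {1, 4}
  (1,1) <- {7, 13}
Distinct abstract states = 4

4


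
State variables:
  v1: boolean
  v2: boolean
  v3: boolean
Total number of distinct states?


State space = product of domain sizes of all variables.
Domain sizes:
  v1 (boolean): 2
  v2 (boolean): 2
  v3 (boolean): 2
Product = 2 * 2 * 2 = 8

8


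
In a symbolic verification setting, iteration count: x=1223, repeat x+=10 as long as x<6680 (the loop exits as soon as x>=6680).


Step 1: x goes from 1223 toward 6680 by 10; the body runs while x<6680, so iterations = ceil((bound-start)/step)
Step 2: Distance=5457
Step 3: ceil(5457/10)=546

546


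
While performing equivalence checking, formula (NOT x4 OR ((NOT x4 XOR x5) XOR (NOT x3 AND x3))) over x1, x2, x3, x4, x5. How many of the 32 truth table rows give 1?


Formula: (NOT x4 OR ((NOT x4 XOR x5) XOR (NOT x3 AND x3))) over 5 vars (32 rows)
Evaluate each row (x1, x2, x3, x4, x5 as bits, MSB first):
  row 0 [00000]: (NOT 0 OR ((NOT 0 XOR 0) XOR (NOT 0 AND 0))) -> 1
  row 1 [00001]: (NOT 0 OR ((NOT 0 XOR 1) XOR (NOT 0 AND 0))) -> 1
  row 2 [00010]: (NOT 1 OR ((NOT 1 XOR 0) XOR (NOT 0 AND 0))) -> 0
  row 3 [00011]: (NOT 1 OR ((NOT 1 XOR 1) XOR (NOT 0 AND 0))) -> 1
  row 4 [00100]: (NOT 0 OR ((NOT 0 XOR 0) XOR (NOT 1 AND 1))) -> 1
  row 5 [00101]: (NOT 0 OR ((NOT 0 XOR 1) XOR (NOT 1 AND 1))) -> 1
  row 6 [00110]: (NOT 1 OR ((NOT 1 XOR 0) XOR (NOT 1 AND 1))) -> 0
  row 7 [00111]: (NOT 1 OR ((NOT 1 XOR 1) XOR (NOT 1 AND 1))) -> 1
  row 8 [01000]: (NOT 0 OR ((NOT 0 XOR 0) XOR (NOT 0 AND 0))) -> 1
  row 9 [01001]: (NOT 0 OR ((NOT 0 XOR 1) XOR (NOT 0 AND 0))) -> 1
  row 10 [01010]: (NOT 1 OR ((NOT 1 XOR 0) XOR (NOT 0 AND 0))) -> 0
  row 11 [01011]: (NOT 1 OR ((NOT 1 XOR 1) XOR (NOT 0 AND 0))) -> 1
  row 12 [01100]: (NOT 0 OR ((NOT 0 XOR 0) XOR (NOT 1 AND 1))) -> 1
  row 13 [01101]: (NOT 0 OR ((NOT 0 XOR 1) XOR (NOT 1 AND 1))) -> 1
  row 14 [01110]: (NOT 1 OR ((NOT 1 XOR 0) XOR (NOT 1 AND 1))) -> 0
  row 15 [01111]: (NOT 1 OR ((NOT 1 XOR 1) XOR (NOT 1 AND 1))) -> 1
  row 16 [10000]: (NOT 0 OR ((NOT 0 XOR 0) XOR (NOT 0 AND 0))) -> 1
  row 17 [10001]: (NOT 0 OR ((NOT 0 XOR 1) XOR (NOT 0 AND 0))) -> 1
  row 18 [10010]: (NOT 1 OR ((NOT 1 XOR 0) XOR (NOT 0 AND 0))) -> 0
  row 19 [10011]: (NOT 1 OR ((NOT 1 XOR 1) XOR (NOT 0 AND 0))) -> 1
  row 20 [10100]: (NOT 0 OR ((NOT 0 XOR 0) XOR (NOT 1 AND 1))) -> 1
  row 21 [10101]: (NOT 0 OR ((NOT 0 XOR 1) XOR (NOT 1 AND 1))) -> 1
  row 22 [10110]: (NOT 1 OR ((NOT 1 XOR 0) XOR (NOT 1 AND 1))) -> 0
  row 23 [10111]: (NOT 1 OR ((NOT 1 XOR 1) XOR (NOT 1 AND 1))) -> 1
  row 24 [11000]: (NOT 0 OR ((NOT 0 XOR 0) XOR (NOT 0 AND 0))) -> 1
  row 25 [11001]: (NOT 0 OR ((NOT 0 XOR 1) XOR (NOT 0 AND 0))) -> 1
  row 26 [11010]: (NOT 1 OR ((NOT 1 XOR 0) XOR (NOT 0 AND 0))) -> 0
  row 27 [11011]: (NOT 1 OR ((NOT 1 XOR 1) XOR (NOT 0 AND 0))) -> 1
  row 28 [11100]: (NOT 0 OR ((NOT 0 XOR 0) XOR (NOT 1 AND 1))) -> 1
  row 29 [11101]: (NOT 0 OR ((NOT 0 XOR 1) XOR (NOT 1 AND 1))) -> 1
  row 30 [11110]: (NOT 1 OR ((NOT 1 XOR 0) XOR (NOT 1 AND 1))) -> 0
  row 31 [11111]: (NOT 1 OR ((NOT 1 XOR 1) XOR (NOT 1 AND 1))) -> 1
Full result column, 8 rows per line (x1,x2 fixed per line; x3,x4,x5 runs 000..111 left to right):
  rows 0-7 [x1,x2=00]: 11011101  (ones: 6)
  rows 8-15 [x1,x2=01]: 11011101  (ones: 6)
  rows 16-23 [x1,x2=10]: 11011101  (ones: 6)
  rows 24-31 [x1,x2=11]: 11011101  (ones: 6)
Count of 1-rows = 6+6+6+6 = 24

24


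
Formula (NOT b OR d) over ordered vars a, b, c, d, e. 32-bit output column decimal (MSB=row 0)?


Formula: (NOT b OR d) over a, b, c, d, e (32 rows)
Evaluate each row (bits = a,b,c,d,e, MSB first):
  row 0 [00000]: (NOT 0 OR 0) -> 1
  row 1 [00001]: (NOT 0 OR 0) -> 1
  row 2 [00010]: (NOT 0 OR 1) -> 1
  row 3 [00011]: (NOT 0 OR 1) -> 1
  row 4 [00100]: (NOT 0 OR 0) -> 1
  row 5 [00101]: (NOT 0 OR 0) -> 1
  row 6 [00110]: (NOT 0 OR 1) -> 1
  row 7 [00111]: (NOT 0 OR 1) -> 1
  row 8 [01000]: (NOT 1 OR 0) -> 0
  row 9 [01001]: (NOT 1 OR 0) -> 0
  row 10 [01010]: (NOT 1 OR 1) -> 1
  row 11 [01011]: (NOT 1 OR 1) -> 1
  row 12 [01100]: (NOT 1 OR 0) -> 0
  row 13 [01101]: (NOT 1 OR 0) -> 0
  row 14 [01110]: (NOT 1 OR 1) -> 1
  row 15 [01111]: (NOT 1 OR 1) -> 1
  row 16 [10000]: (NOT 0 OR 0) -> 1
  row 17 [10001]: (NOT 0 OR 0) -> 1
  row 18 [10010]: (NOT 0 OR 1) -> 1
  row 19 [10011]: (NOT 0 OR 1) -> 1
  row 20 [10100]: (NOT 0 OR 0) -> 1
  row 21 [10101]: (NOT 0 OR 0) -> 1
  row 22 [10110]: (NOT 0 OR 1) -> 1
  row 23 [10111]: (NOT 0 OR 1) -> 1
  row 24 [11000]: (NOT 1 OR 0) -> 0
  row 25 [11001]: (NOT 1 OR 0) -> 0
  row 26 [11010]: (NOT 1 OR 1) -> 1
  row 27 [11011]: (NOT 1 OR 1) -> 1
  row 28 [11100]: (NOT 1 OR 0) -> 0
  row 29 [11101]: (NOT 1 OR 0) -> 0
  row 30 [11110]: (NOT 1 OR 1) -> 1
  row 31 [11111]: (NOT 1 OR 1) -> 1
Full result column, 4 rows per line (a,b,c fixed per line; d,e runs 00..11 left to right):
  rows 0-3 [a,b,c=000]: 1111  = hex F
  rows 4-7 [a,b,c=001]: 1111  = hex F
  rows 8-11 [a,b,c=010]: 0011  = hex 3
  rows 12-15 [a,b,c=011]: 0011  = hex 3
  rows 16-19 [a,b,c=100]: 1111  = hex F
  rows 20-23 [a,b,c=101]: 1111  = hex F
  rows 24-27 [a,b,c=110]: 0011  = hex 3
  rows 28-31 [a,b,c=111]: 0011  = hex 3
Output column (row 0 .. row 31) = 11111111001100111111111100110011
Output column grouped in 4s = 1111 1111 0011 0011 1111 1111 0011 0011 = 0xFF33FF33
Convert to decimal digit by digit (value = value*16 + digit):
  F -> 15
  15*16 + 15 (F) = 255
  255*16 + 3 = 4083
  4083*16 + 3 = 65331
  65331*16 + 15 (F) = 1045311
  1045311*16 + 15 (F) = 16724991
  16724991*16 + 3 = 267599859
  267599859*16 + 3 = 4281597747
Decimal = 4281597747

4281597747


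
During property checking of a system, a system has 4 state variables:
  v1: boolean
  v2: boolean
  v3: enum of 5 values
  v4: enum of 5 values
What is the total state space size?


State space = product of domain sizes of all variables.
Domain sizes:
  v1 (boolean): 2
  v2 (boolean): 2
  v3 (enum of 5 values): 5
  v4 (enum of 5 values): 5
Product = 2 * 2 * 5 * 5 = 100

100


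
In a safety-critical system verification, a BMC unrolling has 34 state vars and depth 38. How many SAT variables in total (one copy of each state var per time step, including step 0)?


BMC unrolls to depth k, creating one copy of each state var for steps 0..k.
Step count = 38 + 1 = 39 (steps 0 through 38)
Vars per step = 34
Total = 34 * 39 = 1326

1326


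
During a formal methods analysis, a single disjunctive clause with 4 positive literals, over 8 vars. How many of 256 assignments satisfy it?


Step 1: Total=2^8=256
Step 2: Unsat when all 4 false: 2^4=16
Step 3: Sat=256-16=240

240


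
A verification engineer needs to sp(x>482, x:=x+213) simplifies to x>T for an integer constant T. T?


Formula: sp(P, x:=E) = exists old_x. (x = E[old_x/x]) AND P[old_x/x] (old_x is the value of x before the assignment; eliminate old_x by solving x = E[old_x/x] for old_x)
Step 1: Precondition P: x>482, i.e. old_x > 482
Step 2: Assignment gives x = old_x + 213, so old_x = x - 213
Step 3: Substitute into P: x - 213 > 482
Step 4: Simplify: x > 482+213 = 695

695


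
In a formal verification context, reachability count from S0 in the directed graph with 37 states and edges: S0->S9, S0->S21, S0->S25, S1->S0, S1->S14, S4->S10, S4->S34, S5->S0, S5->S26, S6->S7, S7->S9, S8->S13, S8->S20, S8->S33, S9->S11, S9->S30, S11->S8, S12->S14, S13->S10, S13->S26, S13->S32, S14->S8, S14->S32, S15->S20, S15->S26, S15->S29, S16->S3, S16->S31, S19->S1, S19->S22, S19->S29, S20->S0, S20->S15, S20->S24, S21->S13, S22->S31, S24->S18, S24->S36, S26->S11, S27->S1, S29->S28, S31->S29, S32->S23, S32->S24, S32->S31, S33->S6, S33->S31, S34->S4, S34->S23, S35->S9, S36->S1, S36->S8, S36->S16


BFS from S0:
  layer 0: {S0}
  layer 1: {S9, S21, S25}
  layer 2: {S11, S13, S30}
  layer 3: {S8, S10, S26, S32}
  layer 4: {S20, S23, S24, S31, S33}
  layer 5: {S6, S15, S18, S29, S36}
  layer 6: {S1, S7, S16, S28}
  layer 7: {S3, S14}
Reachable set: {S0, S1, S3, S6, S7, S8, S9, S10, S11, S13, S14, S15, S16, S18, S20, S21, S23, S24, S25, S26, S28, S29, S30, S31, S32, S33, S36}
Count = 27

27


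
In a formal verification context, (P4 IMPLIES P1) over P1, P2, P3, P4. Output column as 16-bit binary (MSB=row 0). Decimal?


Formula: (P4 IMPLIES P1) over P1, P2, P3, P4 (16 rows)
Evaluate each row (bits = P1,P2,P3,P4, MSB first):
  row 0 [0000]: (0 IMPLIES 0) -> 1
  row 1 [0001]: (1 IMPLIES 0) -> 0
  row 2 [0010]: (0 IMPLIES 0) -> 1
  row 3 [0011]: (1 IMPLIES 0) -> 0
  row 4 [0100]: (0 IMPLIES 0) -> 1
  row 5 [0101]: (1 IMPLIES 0) -> 0
  row 6 [0110]: (0 IMPLIES 0) -> 1
  row 7 [0111]: (1 IMPLIES 0) -> 0
  row 8 [1000]: (0 IMPLIES 1) -> 1
  row 9 [1001]: (1 IMPLIES 1) -> 1
  row 10 [1010]: (0 IMPLIES 1) -> 1
  row 11 [1011]: (1 IMPLIES 1) -> 1
  row 12 [1100]: (0 IMPLIES 1) -> 1
  row 13 [1101]: (1 IMPLIES 1) -> 1
  row 14 [1110]: (0 IMPLIES 1) -> 1
  row 15 [1111]: (1 IMPLIES 1) -> 1
Full result column, 4 rows per line (P1,P2 fixed per line; P3,P4 runs 00..11 left to right):
  rows 0-3 [P1,P2=00]: 1010  = hex A
  rows 4-7 [P1,P2=01]: 1010  = hex A
  rows 8-11 [P1,P2=10]: 1111  = hex F
  rows 12-15 [P1,P2=11]: 1111  = hex F
Output column (row 0 .. row 15) = 1010101011111111
Output column grouped in 4s = 1010 1010 1111 1111 = 0xAAFF
Convert to decimal digit by digit (value = value*16 + digit):
  A -> 10
  10*16 + 10 (A) = 170
  170*16 + 15 (F) = 2735
  2735*16 + 15 (F) = 43775
Decimal = 43775

43775


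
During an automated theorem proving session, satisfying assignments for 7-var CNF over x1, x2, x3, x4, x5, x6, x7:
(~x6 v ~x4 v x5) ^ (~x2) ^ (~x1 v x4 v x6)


CNF with 3 clauses over 7 vars (128 assignments).
An assignment satisfies CNF iff every clause has >=1 true literal.
Check each row (bits = x1,x2,x3,x4,x5,x6,x7; clause T/F shown):
  row 0 [0000000]: clauses=TTT -> 1
  row 1 [0000001]: clauses=TTT -> 1
  row 2 [0000010]: clauses=TTT -> 1
  row 3 [0000011]: clauses=TTT -> 1
  row 4 [0000100]: clauses=TTT -> 1
  (every remaining row is evaluated the same way; all 128 results are listed next)
Full result column, 8 rows per line (x1,x2,x3,x4 fixed per line; x5,x6,x7 runs 000..111 left to right):
  rows 0-7 [x1,x2,x3,x4=0000]: 11111111  (ones: 8)
  rows 8-15 [x1,x2,x3,x4=0001]: 11001111  (ones: 6)
  rows 16-23 [x1,x2,x3,x4=0010]: 11111111  (ones: 8)
  rows 24-31 [x1,x2,x3,x4=0011]: 11001111  (ones: 6)
  rows 32-39 [x1,x2,x3,x4=0100]: 00000000  (ones: 0)
  rows 40-47 [x1,x2,x3,x4=0101]: 00000000  (ones: 0)
  rows 48-55 [x1,x2,x3,x4=0110]: 00000000  (ones: 0)
  rows 56-63 [x1,x2,x3,x4=0111]: 00000000  (ones: 0)
  rows 64-71 [x1,x2,x3,x4=1000]: 00110011  (ones: 4)
  rows 72-79 [x1,x2,x3,x4=1001]: 11001111  (ones: 6)
  rows 80-87 [x1,x2,x3,x4=1010]: 00110011  (ones: 4)
  rows 88-95 [x1,x2,x3,x4=1011]: 11001111  (ones: 6)
  rows 96-103 [x1,x2,x3,x4=1100]: 00000000  (ones: 0)
  rows 104-111 [x1,x2,x3,x4=1101]: 00000000  (ones: 0)
  rows 112-119 [x1,x2,x3,x4=1110]: 00000000  (ones: 0)
  rows 120-127 [x1,x2,x3,x4=1111]: 00000000  (ones: 0)
Satisfying assignments = 8+6+8+6+0+0+0+0+4+6+4+6+0+0+0+0 = 48

48


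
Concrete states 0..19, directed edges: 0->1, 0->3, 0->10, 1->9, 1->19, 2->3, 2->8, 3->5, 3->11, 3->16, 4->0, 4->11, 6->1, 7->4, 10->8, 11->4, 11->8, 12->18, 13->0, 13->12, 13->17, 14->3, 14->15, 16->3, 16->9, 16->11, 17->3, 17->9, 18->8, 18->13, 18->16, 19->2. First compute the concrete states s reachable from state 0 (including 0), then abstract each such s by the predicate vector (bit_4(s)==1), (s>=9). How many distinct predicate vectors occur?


BFS from 0:
Concrete reachable: {0, 1, 2, 3, 4, 5, 8, 9, 10, 11, 16, 19}
Abstract via predicates (bit_4(s)==1), (s>=9):
  (0,0) <- {0, 1, 2, 3, 4, 5, 8}
  (0,1) <- {9, 10, 11}
  (1,1) <- {16, 19}
Distinct abstract states = 3

3


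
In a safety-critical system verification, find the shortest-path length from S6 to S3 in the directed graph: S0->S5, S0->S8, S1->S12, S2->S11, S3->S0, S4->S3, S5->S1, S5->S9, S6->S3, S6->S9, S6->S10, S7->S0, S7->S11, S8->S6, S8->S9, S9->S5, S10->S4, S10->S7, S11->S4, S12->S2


BFS layer-by-layer from S6:
  dist 0: {S6}
  dist 1: {S3, S9, S10}
  -> S3 reached at distance 1
Shortest path length = 1

1


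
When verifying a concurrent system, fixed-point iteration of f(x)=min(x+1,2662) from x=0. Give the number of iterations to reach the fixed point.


Step 1: x=0, cap=2662, increment=1
Step 2: x grows by 1 each step until capped at 2662; fixed point is x=2662
Step 3: iterations = ceil(2662/1) = 2662

2662


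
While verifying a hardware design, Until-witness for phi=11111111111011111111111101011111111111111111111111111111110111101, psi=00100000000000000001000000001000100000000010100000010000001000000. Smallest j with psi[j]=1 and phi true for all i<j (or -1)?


(phi U psi) at 0: need smallest j with psi[j]=1 and phi[i]=1 for all i in [0,j).
Scan from step 0:
  step 0: phi=1, psi=0 -> continue
  step 1: phi=1, psi=0 -> continue
  step 2: psi=1 and phi held for [0,2) -> witness found
Witness step = 2

2


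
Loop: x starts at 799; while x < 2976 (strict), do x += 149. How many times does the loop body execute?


Step 1: x goes from 799 toward 2976 by 149; the body runs while x<2976, so iterations = ceil((bound-start)/step)
Step 2: Distance=2177
Step 3: ceil(2177/149)=15

15


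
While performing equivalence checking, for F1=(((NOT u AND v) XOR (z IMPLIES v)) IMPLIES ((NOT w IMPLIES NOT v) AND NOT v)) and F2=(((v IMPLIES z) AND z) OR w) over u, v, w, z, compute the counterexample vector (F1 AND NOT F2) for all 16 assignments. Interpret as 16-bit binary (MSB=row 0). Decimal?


F1 = (((NOT u AND v) XOR (z IMPLIES v)) IMPLIES ((NOT w IMPLIES NOT v) AND NOT v))
F2 = (((v IMPLIES z) AND z) OR w)
Counterexample to F1=>F2 is where F1=1 and F2=0.
Evaluate each row (bits = u,v,w,z, MSB first):
  row 0 [0000]: F1=1 F2=0 -> F1&~F2 -> 1
  row 1 [0001]: F1=1 F2=1 -> F1&~F2 -> 0
  row 2 [0010]: F1=1 F2=1 -> F1&~F2 -> 0
  row 3 [0011]: F1=1 F2=1 -> F1&~F2 -> 0
  row 4 [0100]: F1=1 F2=0 -> F1&~F2 -> 1
  row 5 [0101]: F1=1 F2=1 -> F1&~F2 -> 0
  row 6 [0110]: F1=1 F2=1 -> F1&~F2 -> 0
  row 7 [0111]: F1=1 F2=1 -> F1&~F2 -> 0
  row 8 [1000]: F1=1 F2=0 -> F1&~F2 -> 1
  row 9 [1001]: F1=1 F2=1 -> F1&~F2 -> 0
  row 10 [1010]: F1=1 F2=1 -> F1&~F2 -> 0
  row 11 [1011]: F1=1 F2=1 -> F1&~F2 -> 0
  row 12 [1100]: F1=0 F2=0 -> F1&~F2 -> 0
  row 13 [1101]: F1=0 F2=1 -> F1&~F2 -> 0
  row 14 [1110]: F1=0 F2=1 -> F1&~F2 -> 0
  row 15 [1111]: F1=0 F2=1 -> F1&~F2 -> 0
Full result column, 4 rows per line (u,v fixed per line; w,z runs 00..11 left to right):
  rows 0-3 [u,v=00]: 1000  = hex 8
  rows 4-7 [u,v=01]: 1000  = hex 8
  rows 8-11 [u,v=10]: 1000  = hex 8
  rows 12-15 [u,v=11]: 0000  = hex 0
Counterexample vector (row 0 .. row 15) = 1000100010000000
Output column grouped in 4s = 1000 1000 1000 0000 = 0x8880
Convert to decimal digit by digit (value = value*16 + digit):
  8 -> 8
  8*16 + 8 = 136
  136*16 + 8 = 2184
  2184*16 + 0 = 34944
Decimal = 34944

34944


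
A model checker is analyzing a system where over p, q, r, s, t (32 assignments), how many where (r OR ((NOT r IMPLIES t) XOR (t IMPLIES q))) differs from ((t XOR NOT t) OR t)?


F1 = (r OR ((NOT r IMPLIES t) XOR (t IMPLIES q)))
F2 = ((t XOR NOT t) OR t)
Evaluate both on each of 32 rows (bits = p,q,r,s,t):
  row 0 [00000]: F1=1 F2=1 -> 0
  row 1 [00001]: F1=1 F2=1 -> 0
  row 2 [00010]: F1=1 F2=1 -> 0
  row 3 [00011]: F1=1 F2=1 -> 0
  row 4 [00100]: F1=1 F2=1 -> 0
  row 5 [00101]: F1=1 F2=1 -> 0
  row 6 [00110]: F1=1 F2=1 -> 0
  row 7 [00111]: F1=1 F2=1 -> 0
  row 8 [01000]: F1=1 F2=1 -> 0
  row 9 [01001]: F1=0 F2=1 (differ) -> 1
  row 10 [01010]: F1=1 F2=1 -> 0
  row 11 [01011]: F1=0 F2=1 (differ) -> 1
  row 12 [01100]: F1=1 F2=1 -> 0
  row 13 [01101]: F1=1 F2=1 -> 0
  row 14 [01110]: F1=1 F2=1 -> 0
  row 15 [01111]: F1=1 F2=1 -> 0
  row 16 [10000]: F1=1 F2=1 -> 0
  row 17 [10001]: F1=1 F2=1 -> 0
  row 18 [10010]: F1=1 F2=1 -> 0
  row 19 [10011]: F1=1 F2=1 -> 0
  row 20 [10100]: F1=1 F2=1 -> 0
  row 21 [10101]: F1=1 F2=1 -> 0
  row 22 [10110]: F1=1 F2=1 -> 0
  row 23 [10111]: F1=1 F2=1 -> 0
  row 24 [11000]: F1=1 F2=1 -> 0
  row 25 [11001]: F1=0 F2=1 (differ) -> 1
  row 26 [11010]: F1=1 F2=1 -> 0
  row 27 [11011]: F1=0 F2=1 (differ) -> 1
  row 28 [11100]: F1=1 F2=1 -> 0
  row 29 [11101]: F1=1 F2=1 -> 0
  row 30 [11110]: F1=1 F2=1 -> 0
  row 31 [11111]: F1=1 F2=1 -> 0
Full result column, 8 rows per line (p,q fixed per line; r,s,t runs 000..111 left to right):
  rows 0-7 [p,q=00]: 00000000  (ones: 0)
  rows 8-15 [p,q=01]: 01010000  (ones: 2)
  rows 16-23 [p,q=10]: 00000000  (ones: 0)
  rows 24-31 [p,q=11]: 01010000  (ones: 2)
Disagreements = 0+2+0+2 = 4

4


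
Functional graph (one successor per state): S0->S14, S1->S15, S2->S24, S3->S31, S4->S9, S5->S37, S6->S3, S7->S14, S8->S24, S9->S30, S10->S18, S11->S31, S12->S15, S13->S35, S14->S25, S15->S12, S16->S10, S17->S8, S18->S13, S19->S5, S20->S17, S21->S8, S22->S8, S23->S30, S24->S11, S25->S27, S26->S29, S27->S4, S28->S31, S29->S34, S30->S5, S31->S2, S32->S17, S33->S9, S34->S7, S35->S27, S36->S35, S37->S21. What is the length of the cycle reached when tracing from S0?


Trace from S0 until a state repeats:
  S0 -> S14 -> S25 -> S27 -> S4 -> S9 -> S30 -> S5 -> S37 -> S21 -> S8 -> S24 -> S11 -> S31 -> S2 -> S24
S24 first seen at step 11, revisited at step 15.
Cycle length = 15 - 11 = 4

4


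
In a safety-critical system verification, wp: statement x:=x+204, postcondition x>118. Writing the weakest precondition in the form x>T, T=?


Formula: wp(x:=E, P) = P[E/x] (substitute E for x in postcondition)
Step 1: Postcondition: x>118
Step 2: Substitute x+204 for x: x+204>118
Step 3: Solve for x: x > 118-204 = -86

-86


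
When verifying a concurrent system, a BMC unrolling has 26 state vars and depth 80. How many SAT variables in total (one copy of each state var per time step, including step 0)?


BMC unrolls to depth k, creating one copy of each state var for steps 0..k.
Step count = 80 + 1 = 81 (steps 0 through 80)
Vars per step = 26
Total = 26 * 81 = 2106

2106


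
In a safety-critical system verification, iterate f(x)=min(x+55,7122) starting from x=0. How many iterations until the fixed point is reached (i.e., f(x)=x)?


Step 1: x=0, cap=7122, increment=55
Step 2: x grows by 55 each step until capped at 7122; fixed point is x=7122
Step 3: iterations = ceil(7122/55) = 130

130


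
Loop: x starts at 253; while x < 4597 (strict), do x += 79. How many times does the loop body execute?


Step 1: x goes from 253 toward 4597 by 79; the body runs while x<4597, so iterations = ceil((bound-start)/step)
Step 2: Distance=4344
Step 3: ceil(4344/79)=55

55


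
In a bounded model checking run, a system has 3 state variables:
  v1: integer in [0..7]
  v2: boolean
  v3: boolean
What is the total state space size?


State space = product of domain sizes of all variables.
Domain sizes:
  v1 (integer in [0..7]): 8
  v2 (boolean): 2
  v3 (boolean): 2
Product = 8 * 2 * 2 = 32

32


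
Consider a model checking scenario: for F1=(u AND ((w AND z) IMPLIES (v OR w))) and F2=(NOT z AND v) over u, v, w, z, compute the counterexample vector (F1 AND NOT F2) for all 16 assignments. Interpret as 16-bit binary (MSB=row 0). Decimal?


F1 = (u AND ((w AND z) IMPLIES (v OR w)))
F2 = (NOT z AND v)
Counterexample to F1=>F2 is where F1=1 and F2=0.
Evaluate each row (bits = u,v,w,z, MSB first):
  row 0 [0000]: F1=0 F2=0 -> F1&~F2 -> 0
  row 1 [0001]: F1=0 F2=0 -> F1&~F2 -> 0
  row 2 [0010]: F1=0 F2=0 -> F1&~F2 -> 0
  row 3 [0011]: F1=0 F2=0 -> F1&~F2 -> 0
  row 4 [0100]: F1=0 F2=1 -> F1&~F2 -> 0
  row 5 [0101]: F1=0 F2=0 -> F1&~F2 -> 0
  row 6 [0110]: F1=0 F2=1 -> F1&~F2 -> 0
  row 7 [0111]: F1=0 F2=0 -> F1&~F2 -> 0
  row 8 [1000]: F1=1 F2=0 -> F1&~F2 -> 1
  row 9 [1001]: F1=1 F2=0 -> F1&~F2 -> 1
  row 10 [1010]: F1=1 F2=0 -> F1&~F2 -> 1
  row 11 [1011]: F1=1 F2=0 -> F1&~F2 -> 1
  row 12 [1100]: F1=1 F2=1 -> F1&~F2 -> 0
  row 13 [1101]: F1=1 F2=0 -> F1&~F2 -> 1
  row 14 [1110]: F1=1 F2=1 -> F1&~F2 -> 0
  row 15 [1111]: F1=1 F2=0 -> F1&~F2 -> 1
Full result column, 4 rows per line (u,v fixed per line; w,z runs 00..11 left to right):
  rows 0-3 [u,v=00]: 0000  = hex 0
  rows 4-7 [u,v=01]: 0000  = hex 0
  rows 8-11 [u,v=10]: 1111  = hex F
  rows 12-15 [u,v=11]: 0101  = hex 5
Counterexample vector (row 0 .. row 15) = 0000000011110101
Output column grouped in 4s = 0000 0000 1111 0101 = 0x00F5
Convert to decimal digit by digit (value = value*16 + digit):
  0 -> 0
  0*16 + 0 = 0
  0*16 + 15 (F) = 15
  15*16 + 5 = 245
Decimal = 245

245


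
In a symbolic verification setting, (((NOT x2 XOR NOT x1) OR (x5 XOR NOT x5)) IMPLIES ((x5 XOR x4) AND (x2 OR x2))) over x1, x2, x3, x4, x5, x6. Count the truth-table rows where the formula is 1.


Formula: (((NOT x2 XOR NOT x1) OR (x5 XOR NOT x5)) IMPLIES ((x5 XOR x4) AND (x2 OR x2))) over 6 vars (64 rows)
Evaluate each row (x1, x2, x3, x4, x5, x6 as bits, MSB first):
  row 0 [000000]: (((NOT 0 XOR NOT 0) OR (0 XOR NOT 0)) IMPLIES ((0 XOR 0) AND (0 OR 0))) -> 0
  row 1 [000001]: (((NOT 0 XOR NOT 0) OR (0 XOR NOT 0)) IMPLIES ((0 XOR 0) AND (0 OR 0))) -> 0
  row 2 [000010]: (((NOT 0 XOR NOT 0) OR (1 XOR NOT 1)) IMPLIES ((1 XOR 0) AND (0 OR 0))) -> 0
  row 3 [000011]: (((NOT 0 XOR NOT 0) OR (1 XOR NOT 1)) IMPLIES ((1 XOR 0) AND (0 OR 0))) -> 0
  row 4 [000100]: (((NOT 0 XOR NOT 0) OR (0 XOR NOT 0)) IMPLIES ((0 XOR 1) AND (0 OR 0))) -> 0
  (every remaining row is evaluated the same way; all 64 results are listed next)
Full result column, 8 rows per line (x1,x2,x3 fixed per line; x4,x5,x6 runs 000..111 left to right):
  rows 0-7 [x1,x2,x3=000]: 00000000  (ones: 0)
  rows 8-15 [x1,x2,x3=001]: 00000000  (ones: 0)
  rows 16-23 [x1,x2,x3=010]: 00111100  (ones: 4)
  rows 24-31 [x1,x2,x3=011]: 00111100  (ones: 4)
  rows 32-39 [x1,x2,x3=100]: 00000000  (ones: 0)
  rows 40-47 [x1,x2,x3=101]: 00000000  (ones: 0)
  rows 48-55 [x1,x2,x3=110]: 00111100  (ones: 4)
  rows 56-63 [x1,x2,x3=111]: 00111100  (ones: 4)
Count of 1-rows = 0+0+4+4+0+0+4+4 = 16

16


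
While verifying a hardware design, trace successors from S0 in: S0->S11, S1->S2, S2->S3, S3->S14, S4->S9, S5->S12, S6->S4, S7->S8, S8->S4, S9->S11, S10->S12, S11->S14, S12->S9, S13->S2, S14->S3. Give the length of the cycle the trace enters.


Trace from S0 until a state repeats:
  S0 -> S11 -> S14 -> S3 -> S14
S14 first seen at step 2, revisited at step 4.
Cycle length = 4 - 2 = 2

2


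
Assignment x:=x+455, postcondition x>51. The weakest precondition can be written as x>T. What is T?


Formula: wp(x:=E, P) = P[E/x] (substitute E for x in postcondition)
Step 1: Postcondition: x>51
Step 2: Substitute x+455 for x: x+455>51
Step 3: Solve for x: x > 51-455 = -404

-404


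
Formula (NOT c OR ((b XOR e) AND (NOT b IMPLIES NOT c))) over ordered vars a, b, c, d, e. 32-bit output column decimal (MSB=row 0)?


Formula: (NOT c OR ((b XOR e) AND (NOT b IMPLIES NOT c))) over a, b, c, d, e (32 rows)
Evaluate each row (bits = a,b,c,d,e, MSB first):
  row 0 [00000]: (NOT 0 OR ((0 XOR 0) AND (NOT 0 IMPLIES NOT 0))) -> 1
  row 1 [00001]: (NOT 0 OR ((0 XOR 1) AND (NOT 0 IMPLIES NOT 0))) -> 1
  row 2 [00010]: (NOT 0 OR ((0 XOR 0) AND (NOT 0 IMPLIES NOT 0))) -> 1
  row 3 [00011]: (NOT 0 OR ((0 XOR 1) AND (NOT 0 IMPLIES NOT 0))) -> 1
  row 4 [00100]: (NOT 1 OR ((0 XOR 0) AND (NOT 0 IMPLIES NOT 1))) -> 0
  row 5 [00101]: (NOT 1 OR ((0 XOR 1) AND (NOT 0 IMPLIES NOT 1))) -> 0
  row 6 [00110]: (NOT 1 OR ((0 XOR 0) AND (NOT 0 IMPLIES NOT 1))) -> 0
  row 7 [00111]: (NOT 1 OR ((0 XOR 1) AND (NOT 0 IMPLIES NOT 1))) -> 0
  row 8 [01000]: (NOT 0 OR ((1 XOR 0) AND (NOT 1 IMPLIES NOT 0))) -> 1
  row 9 [01001]: (NOT 0 OR ((1 XOR 1) AND (NOT 1 IMPLIES NOT 0))) -> 1
  row 10 [01010]: (NOT 0 OR ((1 XOR 0) AND (NOT 1 IMPLIES NOT 0))) -> 1
  row 11 [01011]: (NOT 0 OR ((1 XOR 1) AND (NOT 1 IMPLIES NOT 0))) -> 1
  row 12 [01100]: (NOT 1 OR ((1 XOR 0) AND (NOT 1 IMPLIES NOT 1))) -> 1
  row 13 [01101]: (NOT 1 OR ((1 XOR 1) AND (NOT 1 IMPLIES NOT 1))) -> 0
  row 14 [01110]: (NOT 1 OR ((1 XOR 0) AND (NOT 1 IMPLIES NOT 1))) -> 1
  row 15 [01111]: (NOT 1 OR ((1 XOR 1) AND (NOT 1 IMPLIES NOT 1))) -> 0
  row 16 [10000]: (NOT 0 OR ((0 XOR 0) AND (NOT 0 IMPLIES NOT 0))) -> 1
  row 17 [10001]: (NOT 0 OR ((0 XOR 1) AND (NOT 0 IMPLIES NOT 0))) -> 1
  row 18 [10010]: (NOT 0 OR ((0 XOR 0) AND (NOT 0 IMPLIES NOT 0))) -> 1
  row 19 [10011]: (NOT 0 OR ((0 XOR 1) AND (NOT 0 IMPLIES NOT 0))) -> 1
  row 20 [10100]: (NOT 1 OR ((0 XOR 0) AND (NOT 0 IMPLIES NOT 1))) -> 0
  row 21 [10101]: (NOT 1 OR ((0 XOR 1) AND (NOT 0 IMPLIES NOT 1))) -> 0
  row 22 [10110]: (NOT 1 OR ((0 XOR 0) AND (NOT 0 IMPLIES NOT 1))) -> 0
  row 23 [10111]: (NOT 1 OR ((0 XOR 1) AND (NOT 0 IMPLIES NOT 1))) -> 0
  row 24 [11000]: (NOT 0 OR ((1 XOR 0) AND (NOT 1 IMPLIES NOT 0))) -> 1
  row 25 [11001]: (NOT 0 OR ((1 XOR 1) AND (NOT 1 IMPLIES NOT 0))) -> 1
  row 26 [11010]: (NOT 0 OR ((1 XOR 0) AND (NOT 1 IMPLIES NOT 0))) -> 1
  row 27 [11011]: (NOT 0 OR ((1 XOR 1) AND (NOT 1 IMPLIES NOT 0))) -> 1
  row 28 [11100]: (NOT 1 OR ((1 XOR 0) AND (NOT 1 IMPLIES NOT 1))) -> 1
  row 29 [11101]: (NOT 1 OR ((1 XOR 1) AND (NOT 1 IMPLIES NOT 1))) -> 0
  row 30 [11110]: (NOT 1 OR ((1 XOR 0) AND (NOT 1 IMPLIES NOT 1))) -> 1
  row 31 [11111]: (NOT 1 OR ((1 XOR 1) AND (NOT 1 IMPLIES NOT 1))) -> 0
Full result column, 4 rows per line (a,b,c fixed per line; d,e runs 00..11 left to right):
  rows 0-3 [a,b,c=000]: 1111  = hex F
  rows 4-7 [a,b,c=001]: 0000  = hex 0
  rows 8-11 [a,b,c=010]: 1111  = hex F
  rows 12-15 [a,b,c=011]: 1010  = hex A
  rows 16-19 [a,b,c=100]: 1111  = hex F
  rows 20-23 [a,b,c=101]: 0000  = hex 0
  rows 24-27 [a,b,c=110]: 1111  = hex F
  rows 28-31 [a,b,c=111]: 1010  = hex A
Output column (row 0 .. row 31) = 11110000111110101111000011111010
Output column grouped in 4s = 1111 0000 1111 1010 1111 0000 1111 1010 = 0xF0FAF0FA
Convert to decimal digit by digit (value = value*16 + digit):
  F -> 15
  15*16 + 0 = 240
  240*16 + 15 (F) = 3855
  3855*16 + 10 (A) = 61690
  61690*16 + 15 (F) = 987055
  987055*16 + 0 = 15792880
  15792880*16 + 15 (F) = 252686095
  252686095*16 + 10 (A) = 4042977530
Decimal = 4042977530

4042977530


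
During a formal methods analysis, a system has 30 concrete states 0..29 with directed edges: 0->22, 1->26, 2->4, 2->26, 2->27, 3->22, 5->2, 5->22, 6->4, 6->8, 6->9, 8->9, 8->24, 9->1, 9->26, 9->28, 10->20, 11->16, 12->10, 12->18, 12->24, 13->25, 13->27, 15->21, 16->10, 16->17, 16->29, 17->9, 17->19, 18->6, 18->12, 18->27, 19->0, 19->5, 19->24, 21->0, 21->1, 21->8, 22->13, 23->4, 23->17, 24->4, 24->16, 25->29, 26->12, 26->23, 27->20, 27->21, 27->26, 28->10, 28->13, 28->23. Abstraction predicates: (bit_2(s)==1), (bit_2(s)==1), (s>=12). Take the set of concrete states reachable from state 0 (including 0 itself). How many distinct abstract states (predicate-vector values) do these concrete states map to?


BFS from 0:
Concrete reachable: {0, 1, 2, 4, 5, 6, 8, 9, 10, 12, 13, 16, 17, 18, 19, 20, 21, 22, 23, 24, 25, 26, 27, 28, 29}
Abstract via predicates (bit_2(s)==1), (bit_2(s)==1), (s>=12):
  (0,0,0) <- {0, 1, 2, 8, 9, 10}
  (0,0,1) <- {16, 17, 18, 19, 24, 25, 26, 27}
  (1,1,0) <- {4, 5, 6}
  (1,1,1) <- {12, 13, 20, 21, 22, 23, 28, 29}
Distinct abstract states = 4

4


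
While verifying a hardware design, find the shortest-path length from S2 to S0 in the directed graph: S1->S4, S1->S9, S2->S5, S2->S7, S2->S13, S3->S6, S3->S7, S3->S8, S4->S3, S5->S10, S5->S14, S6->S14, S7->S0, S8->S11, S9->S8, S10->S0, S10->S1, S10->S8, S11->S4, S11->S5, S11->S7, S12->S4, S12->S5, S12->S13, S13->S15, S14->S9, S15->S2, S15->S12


BFS layer-by-layer from S2:
  dist 0: {S2}
  dist 1: {S5, S7, S13}
  dist 2: {S0, S10, S14, S15}
  -> S0 reached at distance 2
Shortest path length = 2

2


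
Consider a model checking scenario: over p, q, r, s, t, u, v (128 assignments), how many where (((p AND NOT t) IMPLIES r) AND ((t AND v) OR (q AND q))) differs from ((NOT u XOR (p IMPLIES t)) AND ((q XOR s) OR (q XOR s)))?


F1 = (((p AND NOT t) IMPLIES r) AND ((t AND v) OR (q AND q)))
F2 = ((NOT u XOR (p IMPLIES t)) AND ((q XOR s) OR (q XOR s)))
Evaluate both on each of 128 rows (bits = p,q,r,s,t,u,v):
  row 0 [0000000]: F1=0 F2=0 -> 0
  row 1 [0000001]: F1=0 F2=0 -> 0
  row 2 [0000010]: F1=0 F2=0 -> 0
  row 3 [0000011]: F1=0 F2=0 -> 0
  row 4 [0000100]: F1=0 F2=0 -> 0
  (every remaining row is evaluated the same way; all 128 results are listed next)
Full result column, 8 rows per line (p,q,r,s fixed per line; t,u,v runs 000..111 left to right):
  rows 0-7 [p,q,r,s=0000]: 00000101  (ones: 2)
  rows 8-15 [p,q,r,s=0001]: 00110110  (ones: 4)
  rows 16-23 [p,q,r,s=0010]: 00000101  (ones: 2)
  rows 24-31 [p,q,r,s=0011]: 00110110  (ones: 4)
  rows 32-39 [p,q,r,s=0100]: 11001100  (ones: 4)
  rows 40-47 [p,q,r,s=0101]: 11111111  (ones: 8)
  rows 48-55 [p,q,r,s=0110]: 11001100  (ones: 4)
  rows 56-63 [p,q,r,s=0111]: 11111111  (ones: 8)
  rows 64-71 [p,q,r,s=1000]: 00000101  (ones: 2)
  rows 72-79 [p,q,r,s=1001]: 11000110  (ones: 4)
  rows 80-87 [p,q,r,s=1010]: 00000101  (ones: 2)
  rows 88-95 [p,q,r,s=1011]: 11000110  (ones: 4)
  rows 96-103 [p,q,r,s=1100]: 11001100  (ones: 4)
  rows 104-111 [p,q,r,s=1101]: 00001111  (ones: 4)
  rows 112-119 [p,q,r,s=1110]: 00111100  (ones: 4)
  rows 120-127 [p,q,r,s=1111]: 11111111  (ones: 8)
Disagreements = 2+4+2+4+4+8+4+8+2+4+2+4+4+4+4+8 = 68

68


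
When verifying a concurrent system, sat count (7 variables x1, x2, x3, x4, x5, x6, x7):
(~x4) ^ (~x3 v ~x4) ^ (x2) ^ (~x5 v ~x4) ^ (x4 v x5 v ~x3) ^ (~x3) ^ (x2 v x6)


CNF with 7 clauses over 7 vars (128 assignments).
An assignment satisfies CNF iff every clause has >=1 true literal.
Check each row (bits = x1,x2,x3,x4,x5,x6,x7; clause T/F shown):
  row 0 [0000000]: clauses=TTFTTTF -> 0
  row 1 [0000001]: clauses=TTFTTTF -> 0
  row 2 [0000010]: clauses=TTFTTTT -> 0
  row 3 [0000011]: clauses=TTFTTTT -> 0
  row 4 [0000100]: clauses=TTFTTTF -> 0
  (every remaining row is evaluated the same way; all 128 results are listed next)
Full result column, 8 rows per line (x1,x2,x3,x4 fixed per line; x5,x6,x7 runs 000..111 left to right):
  rows 0-7 [x1,x2,x3,x4=0000]: 00000000  (ones: 0)
  rows 8-15 [x1,x2,x3,x4=0001]: 00000000  (ones: 0)
  rows 16-23 [x1,x2,x3,x4=0010]: 00000000  (ones: 0)
  rows 24-31 [x1,x2,x3,x4=0011]: 00000000  (ones: 0)
  rows 32-39 [x1,x2,x3,x4=0100]: 11111111  (ones: 8)
  rows 40-47 [x1,x2,x3,x4=0101]: 00000000  (ones: 0)
  rows 48-55 [x1,x2,x3,x4=0110]: 00000000  (ones: 0)
  rows 56-63 [x1,x2,x3,x4=0111]: 00000000  (ones: 0)
  rows 64-71 [x1,x2,x3,x4=1000]: 00000000  (ones: 0)
  rows 72-79 [x1,x2,x3,x4=1001]: 00000000  (ones: 0)
  rows 80-87 [x1,x2,x3,x4=1010]: 00000000  (ones: 0)
  rows 88-95 [x1,x2,x3,x4=1011]: 00000000  (ones: 0)
  rows 96-103 [x1,x2,x3,x4=1100]: 11111111  (ones: 8)
  rows 104-111 [x1,x2,x3,x4=1101]: 00000000  (ones: 0)
  rows 112-119 [x1,x2,x3,x4=1110]: 00000000  (ones: 0)
  rows 120-127 [x1,x2,x3,x4=1111]: 00000000  (ones: 0)
Satisfying assignments = 0+0+0+0+8+0+0+0+0+0+0+0+8+0+0+0 = 16

16


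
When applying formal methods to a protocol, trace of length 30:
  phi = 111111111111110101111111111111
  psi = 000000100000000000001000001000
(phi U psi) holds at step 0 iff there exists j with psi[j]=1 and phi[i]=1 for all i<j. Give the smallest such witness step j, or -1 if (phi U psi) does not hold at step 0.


(phi U psi) at 0: need smallest j with psi[j]=1 and phi[i]=1 for all i in [0,j).
Scan from step 0:
  step 0: phi=1, psi=0 -> continue
  step 1: phi=1, psi=0 -> continue
  step 2: phi=1, psi=0 -> continue
  step 3: phi=1, psi=0 -> continue
  step 6: psi=1 and phi held for [0,6) -> witness found
Witness step = 6

6


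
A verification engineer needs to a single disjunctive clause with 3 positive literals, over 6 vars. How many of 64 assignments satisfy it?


Step 1: Total=2^6=64
Step 2: Unsat when all 3 false: 2^3=8
Step 3: Sat=64-8=56

56


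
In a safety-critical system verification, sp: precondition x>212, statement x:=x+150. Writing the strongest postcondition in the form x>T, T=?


Formula: sp(P, x:=E) = exists old_x. (x = E[old_x/x]) AND P[old_x/x] (old_x is the value of x before the assignment; eliminate old_x by solving x = E[old_x/x] for old_x)
Step 1: Precondition P: x>212, i.e. old_x > 212
Step 2: Assignment gives x = old_x + 150, so old_x = x - 150
Step 3: Substitute into P: x - 150 > 212
Step 4: Simplify: x > 212+150 = 362

362


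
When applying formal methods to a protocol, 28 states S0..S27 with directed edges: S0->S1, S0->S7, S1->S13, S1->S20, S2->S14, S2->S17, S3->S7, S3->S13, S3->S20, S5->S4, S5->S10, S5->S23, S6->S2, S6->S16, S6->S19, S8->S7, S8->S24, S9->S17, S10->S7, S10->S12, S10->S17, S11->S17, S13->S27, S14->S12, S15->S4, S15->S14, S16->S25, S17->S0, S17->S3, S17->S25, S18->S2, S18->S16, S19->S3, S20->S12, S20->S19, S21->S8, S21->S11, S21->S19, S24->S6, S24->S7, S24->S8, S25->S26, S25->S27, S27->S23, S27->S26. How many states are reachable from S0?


BFS from S0:
  layer 0: {S0}
  layer 1: {S1, S7}
  layer 2: {S13, S20}
  layer 3: {S12, S19, S27}
  layer 4: {S3, S23, S26}
Reachable set: {S0, S1, S3, S7, S12, S13, S19, S20, S23, S26, S27}
Count = 11

11


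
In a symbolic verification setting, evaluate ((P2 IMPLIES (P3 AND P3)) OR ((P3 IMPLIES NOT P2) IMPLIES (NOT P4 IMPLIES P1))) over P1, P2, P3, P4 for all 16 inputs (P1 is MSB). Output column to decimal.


Formula: ((P2 IMPLIES (P3 AND P3)) OR ((P3 IMPLIES NOT P2) IMPLIES (NOT P4 IMPLIES P1))) over P1, P2, P3, P4 (16 rows)
Evaluate each row (bits = P1,P2,P3,P4, MSB first):
  row 0 [0000]: ((0 IMPLIES (0 AND 0)) OR ((0 IMPLIES NOT 0) IMPLIES (NOT 0 IMPLIES 0))) -> 1
  row 1 [0001]: ((0 IMPLIES (0 AND 0)) OR ((0 IMPLIES NOT 0) IMPLIES (NOT 1 IMPLIES 0))) -> 1
  row 2 [0010]: ((0 IMPLIES (1 AND 1)) OR ((1 IMPLIES NOT 0) IMPLIES (NOT 0 IMPLIES 0))) -> 1
  row 3 [0011]: ((0 IMPLIES (1 AND 1)) OR ((1 IMPLIES NOT 0) IMPLIES (NOT 1 IMPLIES 0))) -> 1
  row 4 [0100]: ((1 IMPLIES (0 AND 0)) OR ((0 IMPLIES NOT 1) IMPLIES (NOT 0 IMPLIES 0))) -> 0
  row 5 [0101]: ((1 IMPLIES (0 AND 0)) OR ((0 IMPLIES NOT 1) IMPLIES (NOT 1 IMPLIES 0))) -> 1
  row 6 [0110]: ((1 IMPLIES (1 AND 1)) OR ((1 IMPLIES NOT 1) IMPLIES (NOT 0 IMPLIES 0))) -> 1
  row 7 [0111]: ((1 IMPLIES (1 AND 1)) OR ((1 IMPLIES NOT 1) IMPLIES (NOT 1 IMPLIES 0))) -> 1
  row 8 [1000]: ((0 IMPLIES (0 AND 0)) OR ((0 IMPLIES NOT 0) IMPLIES (NOT 0 IMPLIES 1))) -> 1
  row 9 [1001]: ((0 IMPLIES (0 AND 0)) OR ((0 IMPLIES NOT 0) IMPLIES (NOT 1 IMPLIES 1))) -> 1
  row 10 [1010]: ((0 IMPLIES (1 AND 1)) OR ((1 IMPLIES NOT 0) IMPLIES (NOT 0 IMPLIES 1))) -> 1
  row 11 [1011]: ((0 IMPLIES (1 AND 1)) OR ((1 IMPLIES NOT 0) IMPLIES (NOT 1 IMPLIES 1))) -> 1
  row 12 [1100]: ((1 IMPLIES (0 AND 0)) OR ((0 IMPLIES NOT 1) IMPLIES (NOT 0 IMPLIES 1))) -> 1
  row 13 [1101]: ((1 IMPLIES (0 AND 0)) OR ((0 IMPLIES NOT 1) IMPLIES (NOT 1 IMPLIES 1))) -> 1
  row 14 [1110]: ((1 IMPLIES (1 AND 1)) OR ((1 IMPLIES NOT 1) IMPLIES (NOT 0 IMPLIES 1))) -> 1
  row 15 [1111]: ((1 IMPLIES (1 AND 1)) OR ((1 IMPLIES NOT 1) IMPLIES (NOT 1 IMPLIES 1))) -> 1
Full result column, 4 rows per line (P1,P2 fixed per line; P3,P4 runs 00..11 left to right):
  rows 0-3 [P1,P2=00]: 1111  = hex F
  rows 4-7 [P1,P2=01]: 0111  = hex 7
  rows 8-11 [P1,P2=10]: 1111  = hex F
  rows 12-15 [P1,P2=11]: 1111  = hex F
Output column (row 0 .. row 15) = 1111011111111111
Output column grouped in 4s = 1111 0111 1111 1111 = 0xF7FF
Convert to decimal digit by digit (value = value*16 + digit):
  F -> 15
  15*16 + 7 = 247
  247*16 + 15 (F) = 3967
  3967*16 + 15 (F) = 63487
Decimal = 63487

63487
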